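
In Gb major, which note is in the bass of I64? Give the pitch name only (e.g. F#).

I in Gb major has root Gb; the chord is Gb-Bb-Db.
The figure 64 means second inversion — the fifth is in the bass.

Db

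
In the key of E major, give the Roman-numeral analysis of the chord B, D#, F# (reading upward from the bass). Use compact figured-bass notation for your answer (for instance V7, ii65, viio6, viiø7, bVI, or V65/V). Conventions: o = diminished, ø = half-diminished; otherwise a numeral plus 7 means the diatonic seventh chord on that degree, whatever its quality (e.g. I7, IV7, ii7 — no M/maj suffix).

V

Stacked in thirds the chord is B-D#-F#: a major triad on B.
In E major, B is the dominant; the diatonic major triad there is V.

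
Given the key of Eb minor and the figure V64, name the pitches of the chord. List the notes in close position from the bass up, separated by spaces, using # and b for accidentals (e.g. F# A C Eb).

In Eb minor, scale degree 5 is Bb. The dominant is major (leading tone raised), so V is a major triad.
Stacking thirds from Bb gives Bb-D-F.
The figured bass 64 indicates second inversion, placing the fifth (F) in the bass: F-Bb-D.

F Bb D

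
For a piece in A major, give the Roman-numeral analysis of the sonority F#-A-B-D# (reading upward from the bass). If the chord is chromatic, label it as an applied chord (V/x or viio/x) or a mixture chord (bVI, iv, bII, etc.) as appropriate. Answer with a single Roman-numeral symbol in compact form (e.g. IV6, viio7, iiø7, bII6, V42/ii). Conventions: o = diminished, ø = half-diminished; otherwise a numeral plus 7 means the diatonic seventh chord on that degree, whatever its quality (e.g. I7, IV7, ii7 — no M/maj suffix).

V43/V

Stacked in thirds the chord is B-D#-F#-A: a dominant seventh chord on B.
B is not a diatonic chord root with this quality in A major, but it lies a perfect fifth above E (V), so the chord functions as an applied dominant of V.
With F# in the bass the chord is in second inversion, so the figured bass is 43.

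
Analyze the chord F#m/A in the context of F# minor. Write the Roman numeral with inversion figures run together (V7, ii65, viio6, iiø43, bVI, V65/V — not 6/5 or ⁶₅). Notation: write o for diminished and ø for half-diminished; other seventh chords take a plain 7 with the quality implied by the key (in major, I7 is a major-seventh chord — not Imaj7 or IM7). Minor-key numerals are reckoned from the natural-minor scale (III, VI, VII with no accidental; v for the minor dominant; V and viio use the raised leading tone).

i6

The pitches F#-A-C# form a minor triad rooted on F#.
F# is scale degree 1 in F# minor, and a minor triad on that degree is written i.
With A in the bass the chord is in first inversion, so the figured bass is 6.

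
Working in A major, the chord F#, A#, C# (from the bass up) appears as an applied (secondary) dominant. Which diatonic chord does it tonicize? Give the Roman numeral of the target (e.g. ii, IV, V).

ii

The chord is a major triad on F#.
A dominant resolves down a perfect fifth: F# → B. In A major, B is scale degree 2, i.e. ii.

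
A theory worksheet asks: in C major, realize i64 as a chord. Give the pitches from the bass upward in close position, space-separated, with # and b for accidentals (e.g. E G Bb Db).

G C Eb

Scale degree 1 in C major is C; here the chord built on it is altered to a minor triad. i64 is the minor tonic, borrowed from the parallel minor.
So the chord is C-Eb-G, a minor triad.
The figured bass 64 indicates second inversion, placing the fifth (G) in the bass: G-C-Eb.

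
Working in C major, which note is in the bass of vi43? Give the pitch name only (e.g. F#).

E

vi in C major has root A; the chord is A-C-E-G.
The figure 43 means second inversion — the fifth is in the bass.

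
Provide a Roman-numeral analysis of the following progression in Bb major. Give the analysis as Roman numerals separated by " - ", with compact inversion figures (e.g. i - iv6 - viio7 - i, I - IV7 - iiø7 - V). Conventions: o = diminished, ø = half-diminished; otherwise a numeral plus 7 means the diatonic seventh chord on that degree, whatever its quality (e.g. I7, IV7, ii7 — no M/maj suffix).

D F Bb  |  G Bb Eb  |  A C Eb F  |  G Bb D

D-F-Bb: major triad on Bb = scale degree 1 → I6.
G-Bb-Eb: root Eb is the subdominant; major triad there is IV6.
A-C-Eb-F: root F is the dominant; dominant seventh chord there is V65.
G-Bb-D has root G, degree 6 in Bb major, so vi.

I6 - IV6 - V65 - vi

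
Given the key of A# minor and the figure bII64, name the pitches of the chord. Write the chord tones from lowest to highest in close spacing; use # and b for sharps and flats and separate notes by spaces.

F# B D#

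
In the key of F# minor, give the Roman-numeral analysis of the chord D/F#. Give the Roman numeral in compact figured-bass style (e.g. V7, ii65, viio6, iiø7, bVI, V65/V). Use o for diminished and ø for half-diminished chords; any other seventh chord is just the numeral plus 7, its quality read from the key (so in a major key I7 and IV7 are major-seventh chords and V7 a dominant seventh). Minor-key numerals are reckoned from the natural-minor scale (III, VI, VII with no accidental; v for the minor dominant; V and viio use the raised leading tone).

VI6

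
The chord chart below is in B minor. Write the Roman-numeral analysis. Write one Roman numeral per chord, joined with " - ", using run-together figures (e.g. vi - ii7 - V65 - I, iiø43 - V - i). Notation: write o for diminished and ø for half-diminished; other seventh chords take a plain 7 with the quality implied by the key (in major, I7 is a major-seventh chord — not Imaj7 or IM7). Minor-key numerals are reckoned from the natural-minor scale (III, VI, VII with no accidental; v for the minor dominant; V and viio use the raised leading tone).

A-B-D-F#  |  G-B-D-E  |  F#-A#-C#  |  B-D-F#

i42 - iv65 - V - i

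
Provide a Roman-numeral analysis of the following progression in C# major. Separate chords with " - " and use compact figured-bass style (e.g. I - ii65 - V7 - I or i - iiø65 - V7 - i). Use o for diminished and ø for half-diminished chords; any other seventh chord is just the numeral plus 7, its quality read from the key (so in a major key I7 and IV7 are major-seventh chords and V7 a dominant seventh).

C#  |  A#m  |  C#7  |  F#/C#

I - vi - V7/IV - IV64

C#: major triad on C# = scale degree 1 → I.
A#m: minor triad on A# = scale degree 6 → vi.
C#7: a dominant seventh chord on C#, the applied dominant of IV → V7/IV.
F#/C#: root F# is the subdominant; major triad there is IV64.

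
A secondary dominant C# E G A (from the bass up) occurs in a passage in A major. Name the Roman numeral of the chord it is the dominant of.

IV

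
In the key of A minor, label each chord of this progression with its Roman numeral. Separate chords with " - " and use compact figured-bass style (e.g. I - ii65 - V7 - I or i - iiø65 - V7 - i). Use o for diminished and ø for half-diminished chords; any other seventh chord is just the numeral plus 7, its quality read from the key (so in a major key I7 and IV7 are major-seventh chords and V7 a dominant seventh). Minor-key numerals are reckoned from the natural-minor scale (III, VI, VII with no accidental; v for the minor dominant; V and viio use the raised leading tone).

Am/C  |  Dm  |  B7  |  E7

Am/C: minor triad on A = scale degree 1 → i6.
Dm: root D is the subdominant; minor triad there is iv.
B7: a dominant seventh chord on B, the applied dominant of V → V7/V.
E7: root E is the dominant; dominant seventh chord there is V7.

i6 - iv - V7/V - V7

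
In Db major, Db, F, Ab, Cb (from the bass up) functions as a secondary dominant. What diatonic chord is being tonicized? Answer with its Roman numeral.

The chord is a dominant seventh chord on Db.
A dominant resolves down a perfect fifth: Db → Gb. In Db major, Gb is scale degree 4, i.e. IV.

IV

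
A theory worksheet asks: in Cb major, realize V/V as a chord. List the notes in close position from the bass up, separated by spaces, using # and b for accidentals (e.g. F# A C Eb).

The slash means an applied dominant: we want the dominant of V. In Cb major, V is Gb major, and its dominant is built on Db.
Building a major triad on Db gives Db-F-Ab.

Db F Ab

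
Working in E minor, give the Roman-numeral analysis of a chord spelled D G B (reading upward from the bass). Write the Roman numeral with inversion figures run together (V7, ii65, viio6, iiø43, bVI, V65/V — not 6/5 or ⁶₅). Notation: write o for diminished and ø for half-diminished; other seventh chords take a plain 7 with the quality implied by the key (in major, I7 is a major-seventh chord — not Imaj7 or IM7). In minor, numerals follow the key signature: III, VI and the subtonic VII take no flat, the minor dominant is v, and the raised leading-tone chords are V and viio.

Stacked in thirds the chord is G-B-D: a major triad on G.
In E minor, G is the mediant; the diatonic major triad there is III.
With D in the bass the chord is in second inversion, so the figured bass is 64.

III64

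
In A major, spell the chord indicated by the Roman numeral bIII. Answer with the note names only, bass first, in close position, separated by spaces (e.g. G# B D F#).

C E G

bIII is a major triad on the lowered third degree, borrowed from the parallel minor. In A major that root is C.
So the chord is C-E-G, a major triad.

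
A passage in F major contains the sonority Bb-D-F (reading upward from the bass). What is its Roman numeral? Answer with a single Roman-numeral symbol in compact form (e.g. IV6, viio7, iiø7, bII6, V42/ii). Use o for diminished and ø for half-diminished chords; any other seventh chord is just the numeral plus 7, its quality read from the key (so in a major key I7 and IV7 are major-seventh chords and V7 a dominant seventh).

IV

The pitches Bb-D-F form a major triad rooted on Bb.
In F major, Bb is the subdominant; the diatonic major triad there is IV.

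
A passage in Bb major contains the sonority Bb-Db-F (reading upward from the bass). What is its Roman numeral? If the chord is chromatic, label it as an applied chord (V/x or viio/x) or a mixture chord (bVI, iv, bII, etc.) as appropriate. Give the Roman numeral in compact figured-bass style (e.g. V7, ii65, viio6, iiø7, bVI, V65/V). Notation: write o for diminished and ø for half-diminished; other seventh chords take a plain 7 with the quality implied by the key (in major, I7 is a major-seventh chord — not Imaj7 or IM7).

i

Stacked in thirds the chord is Bb-Db-F: a minor triad on Bb.
Bb is the first degree of Bb major. This is the minor tonic, borrowed from the parallel minor.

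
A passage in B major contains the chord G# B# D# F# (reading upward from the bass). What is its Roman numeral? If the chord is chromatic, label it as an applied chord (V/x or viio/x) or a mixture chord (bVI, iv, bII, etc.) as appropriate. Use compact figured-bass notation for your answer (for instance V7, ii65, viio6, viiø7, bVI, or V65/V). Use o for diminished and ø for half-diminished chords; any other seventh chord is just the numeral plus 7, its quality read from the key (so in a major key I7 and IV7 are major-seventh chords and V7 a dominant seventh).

V7/ii

The pitches G#-B#-D#-F# form a dominant seventh chord rooted on G#.
G# is not a diatonic chord root with this quality in B major, but it lies a perfect fifth above C# (ii), so the chord functions as an applied dominant of ii.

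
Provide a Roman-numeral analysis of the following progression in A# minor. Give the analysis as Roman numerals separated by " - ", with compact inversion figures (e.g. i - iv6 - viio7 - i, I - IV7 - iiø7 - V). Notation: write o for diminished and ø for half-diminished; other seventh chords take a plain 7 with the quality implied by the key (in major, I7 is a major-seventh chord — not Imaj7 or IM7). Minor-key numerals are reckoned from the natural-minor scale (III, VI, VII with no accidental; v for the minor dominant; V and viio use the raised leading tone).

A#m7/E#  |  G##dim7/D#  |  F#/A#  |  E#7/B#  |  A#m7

A#m7/E#: minor seventh chord on A# = scale degree 1 → i43.
G##dim7/D#: fully diminished seventh chord on G## = scale degree 7 → viio43.
F#/A#: major triad on F# = scale degree 6 → VI6.
E#7/B#: dominant seventh chord on E# = scale degree 5 → V43.
A#m7: root A# is the tonic; minor seventh chord there is i7.

i43 - viio43 - VI6 - V43 - i7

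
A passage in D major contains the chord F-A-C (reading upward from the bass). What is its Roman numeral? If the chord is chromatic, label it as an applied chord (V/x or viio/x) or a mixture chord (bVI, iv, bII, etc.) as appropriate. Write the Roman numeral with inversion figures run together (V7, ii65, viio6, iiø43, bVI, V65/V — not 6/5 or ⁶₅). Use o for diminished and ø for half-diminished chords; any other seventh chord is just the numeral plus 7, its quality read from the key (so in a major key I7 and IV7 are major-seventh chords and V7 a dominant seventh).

Stacked in thirds the chord is F-A-C: a major triad on F.
F is the lowered third degree of D major (diatonic 3 would be F#). This is a major triad on the lowered third degree, borrowed from the parallel minor.

bIII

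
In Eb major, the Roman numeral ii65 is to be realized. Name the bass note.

Ab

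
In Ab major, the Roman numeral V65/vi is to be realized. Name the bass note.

E

The applied chord V65/vi is rooted on C: C-E-G-Bb.
The figure 65 means first inversion — the third is in the bass.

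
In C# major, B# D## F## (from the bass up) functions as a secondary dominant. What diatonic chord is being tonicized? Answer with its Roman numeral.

The chord is a major triad on B#.
A dominant resolves down a perfect fifth: B# → E#. In C# major, E# is scale degree 3, i.e. iii.

iii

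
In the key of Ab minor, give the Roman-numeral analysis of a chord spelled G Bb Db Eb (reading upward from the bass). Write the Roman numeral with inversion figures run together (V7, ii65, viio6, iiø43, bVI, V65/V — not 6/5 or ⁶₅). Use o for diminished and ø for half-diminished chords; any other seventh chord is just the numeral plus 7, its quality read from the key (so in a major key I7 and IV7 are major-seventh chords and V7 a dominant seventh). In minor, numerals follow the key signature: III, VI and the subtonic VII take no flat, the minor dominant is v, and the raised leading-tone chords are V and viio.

V65

Stacked in thirds the chord is Eb-G-Bb-Db: a dominant seventh chord on Eb.
In Ab minor, Eb is the dominant; the diatonic dominant seventh chord there is V7.
With G in the bass the chord is in first inversion, so the figured bass is 65.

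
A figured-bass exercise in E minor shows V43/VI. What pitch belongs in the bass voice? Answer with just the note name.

The applied chord V43/VI is rooted on G: G-B-D-F.
The figure 43 means second inversion — the fifth is in the bass.

D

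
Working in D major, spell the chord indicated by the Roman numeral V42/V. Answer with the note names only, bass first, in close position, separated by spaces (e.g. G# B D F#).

V42/V is a secondary dominant — the dominant seventh of V. V in D major is A, so the applied chord's root is E, a perfect fifth above.
Building a dominant seventh chord on E gives E-G#-B-D.
The figured bass 42 indicates third inversion, placing the seventh (D) in the bass: D-E-G#-B.

D E G# B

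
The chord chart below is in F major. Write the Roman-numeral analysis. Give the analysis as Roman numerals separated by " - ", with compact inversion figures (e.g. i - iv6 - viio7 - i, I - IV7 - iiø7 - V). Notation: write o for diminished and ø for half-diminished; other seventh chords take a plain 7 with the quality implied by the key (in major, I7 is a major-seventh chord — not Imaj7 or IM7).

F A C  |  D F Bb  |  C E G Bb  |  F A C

F-A-C: major triad on F = scale degree 1 → I.
D-F-Bb: root Bb is the subdominant; major triad there is IV6.
C-E-G-Bb has root C, degree 5 in F major, so V7.
F-A-C has root F, degree 1 in F major, so I.

I - IV6 - V7 - I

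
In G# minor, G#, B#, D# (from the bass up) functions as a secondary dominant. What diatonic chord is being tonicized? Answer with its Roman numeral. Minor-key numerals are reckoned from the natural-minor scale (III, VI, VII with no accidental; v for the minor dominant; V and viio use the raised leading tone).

The chord is a major triad on G#.
A dominant resolves down a perfect fifth: G# → C#. In G# minor, C# is scale degree 4, i.e. iv.

iv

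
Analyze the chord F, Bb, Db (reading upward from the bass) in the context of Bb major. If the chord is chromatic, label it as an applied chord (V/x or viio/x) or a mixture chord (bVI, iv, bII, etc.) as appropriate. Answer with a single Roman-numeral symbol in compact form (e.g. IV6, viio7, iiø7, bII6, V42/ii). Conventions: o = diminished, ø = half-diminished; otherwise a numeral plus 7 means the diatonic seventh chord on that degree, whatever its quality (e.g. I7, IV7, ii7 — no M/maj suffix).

i64

The pitches Bb-Db-F form a minor triad rooted on Bb.
Bb is the first degree of Bb major. This is the minor tonic, borrowed from the parallel minor.
With F in the bass the chord is in second inversion, so the figured bass is 64.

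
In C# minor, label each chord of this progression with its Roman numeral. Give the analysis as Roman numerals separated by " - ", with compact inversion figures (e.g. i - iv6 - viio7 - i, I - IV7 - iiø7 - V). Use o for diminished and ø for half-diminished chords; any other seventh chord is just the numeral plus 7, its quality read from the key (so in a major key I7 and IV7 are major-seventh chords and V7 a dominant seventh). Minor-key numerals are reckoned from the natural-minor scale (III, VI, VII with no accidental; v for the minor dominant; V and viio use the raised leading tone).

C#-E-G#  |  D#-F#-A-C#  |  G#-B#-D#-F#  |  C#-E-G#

i - iiø7 - V7 - i

C#-E-G#: root C# is the tonic; minor triad there is i.
D#-F#-A-C# has root D#, degree 2 in C# minor, so iiø7.
G#-B#-D#-F#: dominant seventh chord on G# = scale degree 5 → V7.
C#-E-G# has root C#, degree 1 in C# minor, so i.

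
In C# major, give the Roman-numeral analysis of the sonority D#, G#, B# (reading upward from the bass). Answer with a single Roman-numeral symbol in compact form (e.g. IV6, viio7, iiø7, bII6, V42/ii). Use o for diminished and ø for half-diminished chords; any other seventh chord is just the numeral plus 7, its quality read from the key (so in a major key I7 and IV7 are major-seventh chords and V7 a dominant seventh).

V64

The pitches G#-B#-D# form a major triad rooted on G#.
In C# major, G# is the dominant; the diatonic major triad there is V.
With D# in the bass the chord is in second inversion, so the figured bass is 64.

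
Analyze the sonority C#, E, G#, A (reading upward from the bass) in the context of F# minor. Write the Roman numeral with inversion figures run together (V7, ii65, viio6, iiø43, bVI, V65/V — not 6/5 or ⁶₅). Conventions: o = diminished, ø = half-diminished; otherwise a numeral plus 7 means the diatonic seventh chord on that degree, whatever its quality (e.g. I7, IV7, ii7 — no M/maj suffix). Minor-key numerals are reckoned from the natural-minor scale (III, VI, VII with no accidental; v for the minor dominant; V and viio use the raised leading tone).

III65

The pitches A-C#-E-G# form a major seventh chord rooted on A.
In F# minor, A is the mediant; the diatonic major seventh chord there is III7.
With C# in the bass the chord is in first inversion, so the figured bass is 65.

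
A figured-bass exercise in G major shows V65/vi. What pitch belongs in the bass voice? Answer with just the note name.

The applied chord V65/vi is rooted on B: B-D#-F#-A.
The figure 65 means first inversion — the third is in the bass.

D#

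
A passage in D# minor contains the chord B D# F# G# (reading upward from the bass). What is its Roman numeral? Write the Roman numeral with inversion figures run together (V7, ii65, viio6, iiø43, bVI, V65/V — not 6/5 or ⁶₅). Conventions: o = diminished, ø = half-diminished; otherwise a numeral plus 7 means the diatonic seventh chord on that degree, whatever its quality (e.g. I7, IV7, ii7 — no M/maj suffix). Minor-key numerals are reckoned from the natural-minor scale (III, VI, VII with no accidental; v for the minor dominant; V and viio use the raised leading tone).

iv65

The pitches G#-B-D#-F# form a minor seventh chord rooted on G#.
G# is scale degree 4 in D# minor, and a minor seventh chord on that degree is written iv7.
With B in the bass the chord is in first inversion, so the figured bass is 65.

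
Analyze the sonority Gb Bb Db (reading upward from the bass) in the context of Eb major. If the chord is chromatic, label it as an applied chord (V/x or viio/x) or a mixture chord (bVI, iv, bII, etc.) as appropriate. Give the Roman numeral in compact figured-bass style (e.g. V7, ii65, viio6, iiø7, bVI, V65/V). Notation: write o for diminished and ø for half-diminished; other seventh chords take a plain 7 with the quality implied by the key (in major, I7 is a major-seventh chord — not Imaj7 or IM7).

bIII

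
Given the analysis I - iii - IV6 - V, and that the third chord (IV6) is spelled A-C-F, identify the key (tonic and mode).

C major

The anchor chord is a major triad on F, labeled IV6.
If F is scale degree 4 and the mode makes that degree carry a major triad, the tonic is C and the mode is major.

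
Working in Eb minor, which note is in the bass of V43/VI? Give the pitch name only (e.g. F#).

Db

The applied chord V43/VI is rooted on Gb: Gb-Bb-Db-Fb.
The figure 43 means second inversion — the fifth is in the bass.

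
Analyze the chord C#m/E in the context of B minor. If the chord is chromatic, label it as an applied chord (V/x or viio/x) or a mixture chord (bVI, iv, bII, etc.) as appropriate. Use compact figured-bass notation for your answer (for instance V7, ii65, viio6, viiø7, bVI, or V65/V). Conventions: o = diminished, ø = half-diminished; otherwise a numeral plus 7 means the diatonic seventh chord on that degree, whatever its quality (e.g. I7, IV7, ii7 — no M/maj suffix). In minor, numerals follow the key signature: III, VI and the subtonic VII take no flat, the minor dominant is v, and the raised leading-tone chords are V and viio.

Stacked in thirds the chord is C#-E-G#: a minor triad on C#.
C# is the second degree of B minor. This is the minor supertonic, borrowed from the parallel major (the Dorian ii).
With E in the bass the chord is in first inversion, so the figured bass is 6.

ii6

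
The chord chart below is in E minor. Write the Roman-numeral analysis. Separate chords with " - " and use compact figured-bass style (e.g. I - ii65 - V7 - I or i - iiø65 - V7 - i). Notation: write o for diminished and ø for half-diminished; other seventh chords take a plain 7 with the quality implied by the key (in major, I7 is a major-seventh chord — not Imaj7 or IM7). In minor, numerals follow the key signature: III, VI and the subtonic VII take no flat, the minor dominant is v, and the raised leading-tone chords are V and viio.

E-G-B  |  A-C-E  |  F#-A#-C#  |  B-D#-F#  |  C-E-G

i - iv - V/V - V - VI

E-G-B: root E is the tonic; minor triad there is i.
A-C-E: root A is the subdominant; minor triad there is iv.
F#-A#-C#: a major triad on F#, the applied dominant of V → V/V.
B-D#-F#: root B is the dominant; major triad there is V.
C-E-G: root C is the submediant; major triad there is VI.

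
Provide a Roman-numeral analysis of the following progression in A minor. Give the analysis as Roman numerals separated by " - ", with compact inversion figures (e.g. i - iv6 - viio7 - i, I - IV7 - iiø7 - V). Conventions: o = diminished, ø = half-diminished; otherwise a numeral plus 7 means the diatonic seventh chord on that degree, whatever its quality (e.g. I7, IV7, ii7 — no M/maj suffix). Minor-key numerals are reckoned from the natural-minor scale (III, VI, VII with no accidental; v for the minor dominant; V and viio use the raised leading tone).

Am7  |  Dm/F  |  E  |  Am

i7 - iv6 - V - i

Am7: minor seventh chord on A = scale degree 1 → i7.
Dm/F: root D is the subdominant; minor triad there is iv6.
E has root E, degree 5 in A minor, so V.
Am: root A is the tonic; minor triad there is i.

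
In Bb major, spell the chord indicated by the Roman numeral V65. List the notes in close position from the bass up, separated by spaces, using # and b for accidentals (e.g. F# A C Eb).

In Bb major, the fifth degree is F, and the diatonic chord built there is a dominant seventh chord.
Stacking thirds from F gives F-A-C-Eb.
The figured bass 65 indicates first inversion, placing the third (A) in the bass: A-C-Eb-F.

A C Eb F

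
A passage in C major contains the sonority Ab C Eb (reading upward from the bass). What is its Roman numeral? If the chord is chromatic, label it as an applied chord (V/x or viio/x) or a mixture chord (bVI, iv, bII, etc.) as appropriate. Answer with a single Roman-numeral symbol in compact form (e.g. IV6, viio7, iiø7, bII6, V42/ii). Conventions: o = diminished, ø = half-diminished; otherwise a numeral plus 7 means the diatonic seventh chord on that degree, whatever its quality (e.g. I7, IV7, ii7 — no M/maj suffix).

The pitches Ab-C-Eb form a major triad rooted on Ab.
Ab is the lowered sixth degree of C major (diatonic 6 would be A). This is a major triad on the lowered sixth degree, borrowed from the parallel minor.

bVI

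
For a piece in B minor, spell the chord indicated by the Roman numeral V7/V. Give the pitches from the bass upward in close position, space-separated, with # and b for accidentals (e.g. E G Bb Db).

C# E# G# B

The slash means an applied dominant: we want the dominant of V. In B minor, V is F# major, and its dominant is built on C#.
Building a dominant seventh chord on C# gives C#-E#-G#-B.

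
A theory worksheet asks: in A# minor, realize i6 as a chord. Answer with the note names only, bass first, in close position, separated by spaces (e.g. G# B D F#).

In A# minor, the tonic is A#, and the diatonic chord built there is a minor triad.
That chord is spelled A#-C#-E#.
With the 6 figure the chord is in first inversion; from the bass C# upward in close position it reads C#-E#-A#.

C# E# A#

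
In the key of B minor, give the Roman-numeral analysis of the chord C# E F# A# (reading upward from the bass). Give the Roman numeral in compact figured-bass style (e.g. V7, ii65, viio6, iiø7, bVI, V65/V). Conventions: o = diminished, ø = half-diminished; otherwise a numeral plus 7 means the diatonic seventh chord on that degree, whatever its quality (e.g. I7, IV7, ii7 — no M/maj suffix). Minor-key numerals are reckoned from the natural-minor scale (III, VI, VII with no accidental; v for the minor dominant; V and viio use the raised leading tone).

V43

Stacked in thirds the chord is F#-A#-C#-E: a dominant seventh chord on F#.
In B minor, F# is the dominant; the diatonic dominant seventh chord there is V7.
With C# in the bass the chord is in second inversion, so the figured bass is 43.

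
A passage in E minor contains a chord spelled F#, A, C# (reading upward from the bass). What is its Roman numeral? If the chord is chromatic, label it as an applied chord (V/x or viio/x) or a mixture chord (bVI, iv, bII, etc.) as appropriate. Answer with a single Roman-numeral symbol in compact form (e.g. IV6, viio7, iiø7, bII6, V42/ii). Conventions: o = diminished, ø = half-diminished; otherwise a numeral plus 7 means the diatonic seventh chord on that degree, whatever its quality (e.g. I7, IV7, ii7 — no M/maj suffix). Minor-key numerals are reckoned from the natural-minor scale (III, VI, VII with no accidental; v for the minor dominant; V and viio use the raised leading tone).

ii

Stacked in thirds the chord is F#-A-C#: a minor triad on F#.
F# is the second degree of E minor. This is the minor supertonic, borrowed from the parallel major (the Dorian ii).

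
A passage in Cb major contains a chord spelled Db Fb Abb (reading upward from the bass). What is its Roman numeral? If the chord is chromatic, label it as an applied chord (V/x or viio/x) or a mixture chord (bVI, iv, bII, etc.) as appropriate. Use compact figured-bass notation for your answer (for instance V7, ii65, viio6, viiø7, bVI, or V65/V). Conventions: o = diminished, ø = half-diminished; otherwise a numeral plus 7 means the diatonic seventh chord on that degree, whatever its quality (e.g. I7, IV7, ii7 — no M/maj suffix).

Stacked in thirds the chord is Db-Fb-Abb: a diminished triad on Db.
Db is the second degree of Cb major. This is the diminished supertonic triad, borrowed from the parallel minor.

iio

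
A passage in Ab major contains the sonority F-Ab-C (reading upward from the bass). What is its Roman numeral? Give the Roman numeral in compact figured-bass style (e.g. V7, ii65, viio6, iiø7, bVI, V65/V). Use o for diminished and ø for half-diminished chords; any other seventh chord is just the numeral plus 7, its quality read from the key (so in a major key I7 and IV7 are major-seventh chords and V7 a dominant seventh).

vi

Stacked in thirds the chord is F-Ab-C: a minor triad on F.
In Ab major, F is the submediant; the diatonic minor triad there is vi.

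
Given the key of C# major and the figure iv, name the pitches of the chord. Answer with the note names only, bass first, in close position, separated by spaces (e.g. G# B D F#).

F# A C#

iv is the minor subdominant, borrowed from the parallel minor. In C# major that root is F#.
So the chord is F#-A-C#, a minor triad.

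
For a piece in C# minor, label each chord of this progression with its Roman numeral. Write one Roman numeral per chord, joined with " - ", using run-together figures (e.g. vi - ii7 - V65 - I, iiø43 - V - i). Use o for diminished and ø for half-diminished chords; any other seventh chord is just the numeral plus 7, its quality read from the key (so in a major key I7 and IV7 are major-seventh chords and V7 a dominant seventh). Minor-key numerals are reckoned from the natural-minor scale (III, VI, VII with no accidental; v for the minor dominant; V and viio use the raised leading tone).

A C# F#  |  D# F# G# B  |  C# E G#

A-C#-F# has root F#, degree 4 in C# minor, so iv6.
D#-F#-G#-B: minor seventh chord on G# = scale degree 5 → v43.
C#-E-G# has root C#, degree 1 in C# minor, so i.

iv6 - v43 - i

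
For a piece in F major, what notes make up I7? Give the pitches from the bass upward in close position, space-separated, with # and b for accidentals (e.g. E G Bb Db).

F A C E

The numeral's case and figure indicate a major seventh chord. In F major its root, the tonic, is F.
That chord is spelled F-A-C-E.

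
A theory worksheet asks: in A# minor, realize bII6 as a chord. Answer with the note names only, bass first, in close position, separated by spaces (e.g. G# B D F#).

D# F# B

Scale degree 2 in A# minor is B#; lowering it a half step gives B. bII6 is the Neapolitan sixth — a major triad on the lowered second degree, here in its customary first inversion.
So the chord is B-D#-F#, a major triad.
The figured bass 6 indicates first inversion, placing the third (D#) in the bass: D#-F#-B.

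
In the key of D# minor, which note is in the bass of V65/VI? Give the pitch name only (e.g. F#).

A#

The applied chord V65/VI is rooted on F#: F#-A#-C#-E.
The figure 65 means first inversion — the third is in the bass.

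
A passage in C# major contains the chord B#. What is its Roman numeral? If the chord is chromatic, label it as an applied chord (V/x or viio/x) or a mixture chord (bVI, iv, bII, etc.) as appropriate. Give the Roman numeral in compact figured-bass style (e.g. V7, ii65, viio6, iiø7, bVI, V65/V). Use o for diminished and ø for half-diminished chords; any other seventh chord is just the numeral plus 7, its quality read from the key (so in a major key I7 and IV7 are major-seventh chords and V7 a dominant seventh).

V/iii

Stacked in thirds the chord is B#-D##-F##: a major triad on B#.
B# is not a diatonic chord root with this quality in C# major, but it lies a perfect fifth above E# (iii), so the chord functions as an applied dominant of iii.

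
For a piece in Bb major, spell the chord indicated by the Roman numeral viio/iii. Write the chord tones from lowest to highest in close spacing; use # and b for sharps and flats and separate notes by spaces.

C# E G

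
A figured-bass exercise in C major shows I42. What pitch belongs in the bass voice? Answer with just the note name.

B

I in C major has root C; the chord is C-E-G-B.
The figure 42 means third inversion — the seventh is in the bass.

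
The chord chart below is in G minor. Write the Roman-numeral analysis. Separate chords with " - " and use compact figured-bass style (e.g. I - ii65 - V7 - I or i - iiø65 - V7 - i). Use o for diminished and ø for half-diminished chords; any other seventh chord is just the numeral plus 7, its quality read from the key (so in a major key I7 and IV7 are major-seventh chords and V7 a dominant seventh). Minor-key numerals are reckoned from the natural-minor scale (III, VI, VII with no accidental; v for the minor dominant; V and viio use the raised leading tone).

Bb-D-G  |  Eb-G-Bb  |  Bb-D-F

Bb-D-G has root G, degree 1 in G minor, so i6.
Eb-G-Bb: root Eb is the submediant; major triad there is VI.
Bb-D-F: major triad on Bb = scale degree 3 → III.

i6 - VI - III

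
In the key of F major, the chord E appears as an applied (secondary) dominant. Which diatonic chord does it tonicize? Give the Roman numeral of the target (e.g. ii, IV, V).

iii

The chord is a major triad on E.
A dominant resolves down a perfect fifth: E → A. In F major, A is scale degree 3, i.e. iii.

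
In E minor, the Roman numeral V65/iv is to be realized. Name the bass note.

G#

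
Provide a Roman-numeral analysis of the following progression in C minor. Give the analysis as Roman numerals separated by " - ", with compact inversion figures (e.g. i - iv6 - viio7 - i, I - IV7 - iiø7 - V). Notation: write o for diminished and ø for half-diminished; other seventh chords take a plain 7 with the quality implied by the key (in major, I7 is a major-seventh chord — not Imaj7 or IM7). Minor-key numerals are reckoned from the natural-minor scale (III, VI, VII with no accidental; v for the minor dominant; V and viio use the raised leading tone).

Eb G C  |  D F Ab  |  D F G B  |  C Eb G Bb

Eb-G-C: minor triad on C = scale degree 1 → i6.
D-F-Ab has root D, degree 2 in C minor, so iio.
D-F-G-B has root G, degree 5 in C minor, so V43.
C-Eb-G-Bb: minor seventh chord on C = scale degree 1 → i7.

i6 - iio - V43 - i7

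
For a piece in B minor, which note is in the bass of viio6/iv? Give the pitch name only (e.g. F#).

F#

The applied chord viio6/iv is rooted on D#: D#-F#-A.
The figure 6 means first inversion — the third is in the bass.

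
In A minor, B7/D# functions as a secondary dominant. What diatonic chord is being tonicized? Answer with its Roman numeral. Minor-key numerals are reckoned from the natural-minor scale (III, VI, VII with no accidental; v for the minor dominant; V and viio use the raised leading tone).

V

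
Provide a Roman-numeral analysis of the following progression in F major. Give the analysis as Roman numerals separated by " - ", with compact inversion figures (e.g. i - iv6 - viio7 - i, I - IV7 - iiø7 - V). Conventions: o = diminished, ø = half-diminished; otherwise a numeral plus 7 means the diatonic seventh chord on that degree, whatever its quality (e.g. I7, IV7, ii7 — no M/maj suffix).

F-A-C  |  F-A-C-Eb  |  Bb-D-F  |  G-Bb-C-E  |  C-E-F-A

F-A-C: major triad on F = scale degree 1 → I.
F-A-C-Eb is the secondary dominant of IV (dominant seventh chord on F): V7/IV.
Bb-D-F: major triad on Bb = scale degree 4 → IV.
G-Bb-C-E has root C, degree 5 in F major, so V43.
C-E-F-A has root F, degree 1 in F major, so I43.

I - V7/IV - IV - V43 - I43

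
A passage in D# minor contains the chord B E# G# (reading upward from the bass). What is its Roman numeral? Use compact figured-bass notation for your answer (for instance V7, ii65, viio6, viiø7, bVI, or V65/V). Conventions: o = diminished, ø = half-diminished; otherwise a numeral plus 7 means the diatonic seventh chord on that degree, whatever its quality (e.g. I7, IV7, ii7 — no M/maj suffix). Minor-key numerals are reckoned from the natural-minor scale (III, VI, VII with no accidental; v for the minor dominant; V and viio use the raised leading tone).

Stacked in thirds the chord is E#-G#-B: a diminished triad on E#.
E# is scale degree 2 in D# minor, and a diminished triad on that degree is written iio.
With B in the bass the chord is in second inversion, so the figured bass is 64.

iio64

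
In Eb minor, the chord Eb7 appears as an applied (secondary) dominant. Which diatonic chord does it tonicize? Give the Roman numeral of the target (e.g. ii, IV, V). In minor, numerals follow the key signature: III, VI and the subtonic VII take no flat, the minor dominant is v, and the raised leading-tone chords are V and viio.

The chord is a dominant seventh chord on Eb.
A dominant resolves down a perfect fifth: Eb → Ab. In Eb minor, Ab is scale degree 4, i.e. iv.

iv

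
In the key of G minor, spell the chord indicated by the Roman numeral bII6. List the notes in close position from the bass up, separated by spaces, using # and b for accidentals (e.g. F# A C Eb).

bII6 is the Neapolitan sixth — a major triad on the lowered second degree, here in its customary first inversion. In G minor that root is Ab.
So the chord is Ab-C-Eb, a major triad.
With the 6 figure the chord is in first inversion; from the bass C upward in close position it reads C-Eb-Ab.

C Eb Ab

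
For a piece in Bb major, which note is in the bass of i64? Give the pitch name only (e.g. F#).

F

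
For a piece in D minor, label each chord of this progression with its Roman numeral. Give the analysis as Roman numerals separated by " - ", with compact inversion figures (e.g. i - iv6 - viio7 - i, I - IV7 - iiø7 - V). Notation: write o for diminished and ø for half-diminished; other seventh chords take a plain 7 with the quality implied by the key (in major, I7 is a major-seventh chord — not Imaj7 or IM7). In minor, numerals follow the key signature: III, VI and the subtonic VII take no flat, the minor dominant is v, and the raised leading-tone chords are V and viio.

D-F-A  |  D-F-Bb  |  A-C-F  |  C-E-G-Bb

D-F-A has root D, degree 1 in D minor, so i.
D-F-Bb: major triad on Bb = scale degree 6 → VI6.
A-C-F: major triad on F = scale degree 3 → III6.
C-E-G-Bb: dominant seventh chord on C = scale degree 7 → VII7.

i - VI6 - III6 - VII7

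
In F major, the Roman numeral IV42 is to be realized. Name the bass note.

A

IV in F major has root Bb; the chord is Bb-D-F-A.
The figure 42 means third inversion — the seventh is in the bass.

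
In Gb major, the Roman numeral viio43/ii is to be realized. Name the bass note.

The applied chord viio43/ii is rooted on G: G-Bb-Db-Fb.
The figure 43 means second inversion — the fifth is in the bass.

Db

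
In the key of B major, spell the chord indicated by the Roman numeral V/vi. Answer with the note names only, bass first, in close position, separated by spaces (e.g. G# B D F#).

V/vi is a secondary dominant — the dominant triad of vi. vi in B major is G#, so the applied chord's root is D#, a perfect fifth above.
Building a major triad on D# gives D#-F##-A#.

D# F## A#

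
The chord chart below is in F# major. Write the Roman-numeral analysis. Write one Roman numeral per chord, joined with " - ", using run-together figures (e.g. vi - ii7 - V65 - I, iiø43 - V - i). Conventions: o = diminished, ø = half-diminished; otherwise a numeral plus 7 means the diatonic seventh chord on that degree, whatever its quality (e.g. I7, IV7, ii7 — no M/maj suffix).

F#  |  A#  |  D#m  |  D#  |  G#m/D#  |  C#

F# has root F#, degree 1 in F# major, so I.
A#: a major triad on A#, the applied dominant of vi → V/vi.
D#m: root D# is the submediant; minor triad there is vi.
D#: a major triad on D#, the applied dominant of ii → V/ii.
G#m/D#: root G# is the supertonic; minor triad there is ii64.
C#: major triad on C# = scale degree 5 → V.

I - V/vi - vi - V/ii - ii64 - V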